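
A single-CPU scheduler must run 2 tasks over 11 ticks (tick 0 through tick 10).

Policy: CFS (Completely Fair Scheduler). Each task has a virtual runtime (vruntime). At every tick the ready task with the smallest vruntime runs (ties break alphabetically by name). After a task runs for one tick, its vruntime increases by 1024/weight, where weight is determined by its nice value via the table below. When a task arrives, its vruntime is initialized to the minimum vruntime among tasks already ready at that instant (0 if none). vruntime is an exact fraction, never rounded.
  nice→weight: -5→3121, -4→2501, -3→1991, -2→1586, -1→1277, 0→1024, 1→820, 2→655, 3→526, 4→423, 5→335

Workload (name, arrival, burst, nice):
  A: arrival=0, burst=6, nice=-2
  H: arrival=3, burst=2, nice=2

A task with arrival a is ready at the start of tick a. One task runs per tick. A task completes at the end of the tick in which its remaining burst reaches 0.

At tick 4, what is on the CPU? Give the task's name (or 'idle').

running at tick 4 = H

t=0: vr[A=0] → run A
t=1: vr[A=512/793] → run A
t=2: vr[A=1024/793] → run A
t=3: vr[A=1536/793 H=1536/793] → run A
t=4: vr[A=2048/793 H=1536/793] → run H
t=5: vr[A=2048/793 H=1818112/519415] → run A
t=6: vr[A=2560/793 H=1818112/519415] → run A
t=7: vr[H=1818112/519415] → run H
t=8: (idle)
t=9: (idle)
t=10: (idle)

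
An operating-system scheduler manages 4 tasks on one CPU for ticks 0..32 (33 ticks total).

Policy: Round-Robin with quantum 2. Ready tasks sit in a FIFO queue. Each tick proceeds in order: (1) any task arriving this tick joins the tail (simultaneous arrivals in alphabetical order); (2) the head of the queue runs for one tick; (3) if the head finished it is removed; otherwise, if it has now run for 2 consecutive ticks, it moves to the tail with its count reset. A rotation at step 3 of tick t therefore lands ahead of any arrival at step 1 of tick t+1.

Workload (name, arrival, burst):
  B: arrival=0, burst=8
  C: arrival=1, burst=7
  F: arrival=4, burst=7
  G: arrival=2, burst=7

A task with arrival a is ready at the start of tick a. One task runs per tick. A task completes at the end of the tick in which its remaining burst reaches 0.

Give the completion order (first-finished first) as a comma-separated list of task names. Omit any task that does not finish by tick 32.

t=0: queue=[B] q_used=0 → run B
t=1: queue=[B,C] q_used=1 → run B
t=2: queue=[C,B,G] q_used=0 → run C
t=3: queue=[C,B,G] q_used=1 → run C
t=4: queue=[B,G,C,F] q_used=0 → run B
t=5: queue=[B,G,C,F] q_used=1 → run B
t=6: queue=[G,C,F,B] q_used=0 → run G
t=7: queue=[G,C,F,B] q_used=1 → run G
t=8: queue=[C,F,B,G] q_used=0 → run C
t=9: queue=[C,F,B,G] q_used=1 → run C
t=10: queue=[F,B,G,C] q_used=0 → run F
t=11: queue=[F,B,G,C] q_used=1 → run F
t=12: queue=[B,G,C,F] q_used=0 → run B
t=13: queue=[B,G,C,F] q_used=1 → run B
t=14: queue=[G,C,F,B] q_used=0 → run G
t=15: queue=[G,C,F,B] q_used=1 → run G
t=16: queue=[C,F,B,G] q_used=0 → run C
t=17: queue=[C,F,B,G] q_used=1 → run C
t=18: queue=[F,B,G,C] q_used=0 → run F
t=19: queue=[F,B,G,C] q_used=1 → run F
t=20: queue=[B,G,C,F] q_used=0 → run B
t=21: queue=[B,G,C,F] q_used=1 → run B
t=22: queue=[G,C,F] q_used=0 → run G
t=23: queue=[G,C,F] q_used=1 → run G
t=24: queue=[C,F,G] q_used=0 → run C
t=25: queue=[F,G] q_used=0 → run F
t=26: queue=[F,G] q_used=1 → run F
t=27: queue=[G,F] q_used=0 → run G
t=28: queue=[F] q_used=0 → run F
t=29: (idle)
t=30: (idle)
t=31: (idle)
t=32: (idle)

completion order = B, C, G, F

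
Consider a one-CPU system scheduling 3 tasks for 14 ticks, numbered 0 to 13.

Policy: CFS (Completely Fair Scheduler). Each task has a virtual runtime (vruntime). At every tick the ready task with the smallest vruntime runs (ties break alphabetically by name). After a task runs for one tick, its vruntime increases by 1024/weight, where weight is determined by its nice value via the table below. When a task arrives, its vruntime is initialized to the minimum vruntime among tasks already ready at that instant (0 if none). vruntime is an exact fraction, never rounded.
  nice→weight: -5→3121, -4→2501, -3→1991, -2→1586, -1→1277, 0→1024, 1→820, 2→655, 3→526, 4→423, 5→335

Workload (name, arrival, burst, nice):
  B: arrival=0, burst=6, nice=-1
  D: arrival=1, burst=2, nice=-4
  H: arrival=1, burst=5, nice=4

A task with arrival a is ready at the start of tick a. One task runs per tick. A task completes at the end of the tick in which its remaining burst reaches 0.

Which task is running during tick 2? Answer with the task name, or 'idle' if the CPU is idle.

running at tick 2 = D

t=0: vr[B=0] → run B
t=1: vr[B=1024/1277 D=1024/1277 H=1024/1277] → run B
t=2: vr[B=2048/1277 D=1024/1277 H=1024/1277] → run D
t=3: vr[B=2048/1277 D=3868672/3193777 H=1024/1277] → run H
t=4: vr[B=2048/1277 D=3868672/3193777 H=1740800/540171] → run D
t=5: vr[B=2048/1277 H=1740800/540171] → run B
t=6: vr[B=3072/1277 H=1740800/540171] → run B
t=7: vr[B=4096/1277 H=1740800/540171] → run B
t=8: vr[B=5120/1277 H=1740800/540171] → run H
t=9: vr[B=5120/1277 H=3048448/540171] → run B
t=10: vr[H=3048448/540171] → run H
t=11: vr[H=1452032/180057] → run H
t=12: vr[H=5663744/540171] → run H
t=13: (idle)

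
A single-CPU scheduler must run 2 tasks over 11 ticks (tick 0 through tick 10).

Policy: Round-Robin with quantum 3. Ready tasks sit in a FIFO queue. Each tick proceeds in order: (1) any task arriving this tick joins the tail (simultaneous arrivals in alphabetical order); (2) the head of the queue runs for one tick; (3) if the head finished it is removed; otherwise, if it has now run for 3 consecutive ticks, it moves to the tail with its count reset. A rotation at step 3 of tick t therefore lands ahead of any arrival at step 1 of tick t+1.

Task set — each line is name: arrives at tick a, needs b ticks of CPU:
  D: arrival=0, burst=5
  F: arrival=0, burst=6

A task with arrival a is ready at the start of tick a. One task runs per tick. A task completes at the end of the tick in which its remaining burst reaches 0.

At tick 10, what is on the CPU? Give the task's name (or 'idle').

t=0: queue=[D,F] q_used=0 → run D
t=1: queue=[D,F] q_used=1 → run D
t=2: queue=[D,F] q_used=2 → run D
t=3: queue=[F,D] q_used=0 → run F
t=4: queue=[F,D] q_used=1 → run F
t=5: queue=[F,D] q_used=2 → run F
t=6: queue=[D,F] q_used=0 → run D
t=7: queue=[D,F] q_used=1 → run D
t=8: queue=[F] q_used=0 → run F
t=9: queue=[F] q_used=1 → run F
t=10: queue=[F] q_used=2 → run F

running at tick 10 = F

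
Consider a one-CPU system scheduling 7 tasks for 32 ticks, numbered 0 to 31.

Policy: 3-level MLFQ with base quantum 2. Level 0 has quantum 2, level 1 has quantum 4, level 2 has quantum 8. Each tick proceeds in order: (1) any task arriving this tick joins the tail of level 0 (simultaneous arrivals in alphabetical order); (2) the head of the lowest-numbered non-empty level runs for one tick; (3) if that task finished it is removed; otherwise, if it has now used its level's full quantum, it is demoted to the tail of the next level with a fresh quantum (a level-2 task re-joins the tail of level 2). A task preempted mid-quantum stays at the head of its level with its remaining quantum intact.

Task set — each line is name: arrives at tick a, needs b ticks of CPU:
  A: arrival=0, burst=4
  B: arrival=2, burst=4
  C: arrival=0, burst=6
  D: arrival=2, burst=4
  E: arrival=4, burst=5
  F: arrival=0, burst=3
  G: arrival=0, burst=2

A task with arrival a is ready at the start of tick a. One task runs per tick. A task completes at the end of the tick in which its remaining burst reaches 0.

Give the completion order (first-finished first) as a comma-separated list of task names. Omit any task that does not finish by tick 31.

t=0: L0/L1/L2 = ACFG/-/- → run A
t=1: L0/L1/L2 = ACFG/-/- → run A
t=2: L0/L1/L2 = CFGBD/A/- → run C
t=3: L0/L1/L2 = CFGBD/A/- → run C
t=4: L0/L1/L2 = FGBDE/AC/- → run F
t=5: L0/L1/L2 = FGBDE/AC/- → run F
t=6: L0/L1/L2 = GBDE/ACF/- → run G
t=7: L0/L1/L2 = GBDE/ACF/- → run G
t=8: L0/L1/L2 = BDE/ACF/- → run B
t=9: L0/L1/L2 = BDE/ACF/- → run B
t=10: L0/L1/L2 = DE/ACFB/- → run D
t=11: L0/L1/L2 = DE/ACFB/- → run D
t=12: L0/L1/L2 = E/ACFBD/- → run E
t=13: L0/L1/L2 = E/ACFBD/- → run E
t=14: L0/L1/L2 = -/ACFBDE/- → run A
t=15: L0/L1/L2 = -/ACFBDE/- → run A
t=16: L0/L1/L2 = -/CFBDE/- → run C
t=17: L0/L1/L2 = -/CFBDE/- → run C
t=18: L0/L1/L2 = -/CFBDE/- → run C
t=19: L0/L1/L2 = -/CFBDE/- → run C
t=20: L0/L1/L2 = -/FBDE/- → run F
t=21: L0/L1/L2 = -/BDE/- → run B
t=22: L0/L1/L2 = -/BDE/- → run B
t=23: L0/L1/L2 = -/DE/- → run D
t=24: L0/L1/L2 = -/DE/- → run D
t=25: L0/L1/L2 = -/E/- → run E
t=26: L0/L1/L2 = -/E/- → run E
t=27: L0/L1/L2 = -/E/- → run E
t=28: (idle)
t=29: (idle)
t=30: (idle)
t=31: (idle)

completion order = G, A, C, F, B, D, E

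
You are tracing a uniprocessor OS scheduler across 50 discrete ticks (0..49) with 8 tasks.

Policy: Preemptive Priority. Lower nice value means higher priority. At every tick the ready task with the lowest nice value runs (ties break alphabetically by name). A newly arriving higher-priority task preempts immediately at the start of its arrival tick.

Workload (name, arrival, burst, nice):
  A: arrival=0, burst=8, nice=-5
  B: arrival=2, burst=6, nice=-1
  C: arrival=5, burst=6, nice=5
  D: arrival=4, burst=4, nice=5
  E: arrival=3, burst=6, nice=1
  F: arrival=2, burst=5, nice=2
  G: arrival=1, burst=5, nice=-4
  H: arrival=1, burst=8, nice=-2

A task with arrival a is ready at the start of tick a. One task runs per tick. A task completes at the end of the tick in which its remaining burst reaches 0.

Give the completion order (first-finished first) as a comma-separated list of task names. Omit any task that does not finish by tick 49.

completion order = A, G, H, B, E, F, C, D

t=0: ready={A} → run A
t=1: ready={A,G,H} → run A
t=2: ready={A,B,F,G,H} → run A
t=3: ready={A,B,E,F,G,H} → run A
t=4: ready={A,B,D,E,F,G,H} → run A
t=5: ready={A,B,C,D,E,F,G,H} → run A
t=6: ready={A,B,C,D,E,F,G,H} → run A
t=7: ready={A,B,C,D,E,F,G,H} → run A
t=8: ready={B,C,D,E,F,G,H} → run G
t=9: ready={B,C,D,E,F,G,H} → run G
t=10: ready={B,C,D,E,F,G,H} → run G
t=11: ready={B,C,D,E,F,G,H} → run G
t=12: ready={B,C,D,E,F,G,H} → run G
t=13: ready={B,C,D,E,F,H} → run H
t=14: ready={B,C,D,E,F,H} → run H
t=15: ready={B,C,D,E,F,H} → run H
t=16: ready={B,C,D,E,F,H} → run H
t=17: ready={B,C,D,E,F,H} → run H
t=18: ready={B,C,D,E,F,H} → run H
t=19: ready={B,C,D,E,F,H} → run H
t=20: ready={B,C,D,E,F,H} → run H
t=21: ready={B,C,D,E,F} → run B
t=22: ready={B,C,D,E,F} → run B
t=23: ready={B,C,D,E,F} → run B
t=24: ready={B,C,D,E,F} → run B
t=25: ready={B,C,D,E,F} → run B
t=26: ready={B,C,D,E,F} → run B
t=27: ready={C,D,E,F} → run E
t=28: ready={C,D,E,F} → run E
t=29: ready={C,D,E,F} → run E
t=30: ready={C,D,E,F} → run E
t=31: ready={C,D,E,F} → run E
t=32: ready={C,D,E,F} → run E
t=33: ready={C,D,F} → run F
t=34: ready={C,D,F} → run F
t=35: ready={C,D,F} → run F
t=36: ready={C,D,F} → run F
t=37: ready={C,D,F} → run F
t=38: ready={C,D} → run C
t=39: ready={C,D} → run C
t=40: ready={C,D} → run C
t=41: ready={C,D} → run C
t=42: ready={C,D} → run C
t=43: ready={C,D} → run C
t=44: ready={D} → run D
t=45: ready={D} → run D
t=46: ready={D} → run D
t=47: ready={D} → run D
t=48: (idle)
t=49: (idle)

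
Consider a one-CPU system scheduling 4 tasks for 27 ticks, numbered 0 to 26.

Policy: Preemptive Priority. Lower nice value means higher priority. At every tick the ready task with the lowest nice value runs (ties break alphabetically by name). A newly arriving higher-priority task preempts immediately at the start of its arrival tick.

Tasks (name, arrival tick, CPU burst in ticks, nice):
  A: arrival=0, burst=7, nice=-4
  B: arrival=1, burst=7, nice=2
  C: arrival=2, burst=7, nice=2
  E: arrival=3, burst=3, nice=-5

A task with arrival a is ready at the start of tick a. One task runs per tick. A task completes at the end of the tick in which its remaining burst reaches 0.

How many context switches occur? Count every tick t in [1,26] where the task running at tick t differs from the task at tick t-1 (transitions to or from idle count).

t=0: ready={A} → run A
t=1: ready={A,B} → run A
t=2: ready={A,B,C} → run A
t=3: ready={A,B,C,E} → run E
t=4: ready={A,B,C,E} → run E
t=5: ready={A,B,C,E} → run E
t=6: ready={A,B,C} → run A
t=7: ready={A,B,C} → run A
t=8: ready={A,B,C} → run A
t=9: ready={A,B,C} → run A
t=10: ready={B,C} → run B
t=11: ready={B,C} → run B
t=12: ready={B,C} → run B
t=13: ready={B,C} → run B
t=14: ready={B,C} → run B
t=15: ready={B,C} → run B
t=16: ready={B,C} → run B
t=17: ready={C} → run C
t=18: ready={C} → run C
t=19: ready={C} → run C
t=20: ready={C} → run C
t=21: ready={C} → run C
t=22: ready={C} → run C
t=23: ready={C} → run C
t=24: (idle)
t=25: (idle)
t=26: (idle)

context switches = 5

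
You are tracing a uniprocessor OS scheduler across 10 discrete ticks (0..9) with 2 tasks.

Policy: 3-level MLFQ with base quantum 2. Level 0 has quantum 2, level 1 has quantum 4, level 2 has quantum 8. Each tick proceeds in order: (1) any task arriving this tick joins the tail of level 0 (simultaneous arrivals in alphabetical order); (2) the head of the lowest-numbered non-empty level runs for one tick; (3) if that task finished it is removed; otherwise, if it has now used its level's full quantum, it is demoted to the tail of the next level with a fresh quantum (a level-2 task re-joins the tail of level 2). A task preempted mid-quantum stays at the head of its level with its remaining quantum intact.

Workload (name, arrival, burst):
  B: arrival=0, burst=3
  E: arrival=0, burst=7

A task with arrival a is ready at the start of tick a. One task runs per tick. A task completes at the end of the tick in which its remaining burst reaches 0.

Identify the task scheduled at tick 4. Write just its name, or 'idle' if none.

t=0: L0/L1/L2 = BE/-/- → run B
t=1: L0/L1/L2 = BE/-/- → run B
t=2: L0/L1/L2 = E/B/- → run E
t=3: L0/L1/L2 = E/B/- → run E
t=4: L0/L1/L2 = -/BE/- → run B
t=5: L0/L1/L2 = -/E/- → run E
t=6: L0/L1/L2 = -/E/- → run E
t=7: L0/L1/L2 = -/E/- → run E
t=8: L0/L1/L2 = -/E/- → run E
t=9: L0/L1/L2 = -/-/E → run E

running at tick 4 = B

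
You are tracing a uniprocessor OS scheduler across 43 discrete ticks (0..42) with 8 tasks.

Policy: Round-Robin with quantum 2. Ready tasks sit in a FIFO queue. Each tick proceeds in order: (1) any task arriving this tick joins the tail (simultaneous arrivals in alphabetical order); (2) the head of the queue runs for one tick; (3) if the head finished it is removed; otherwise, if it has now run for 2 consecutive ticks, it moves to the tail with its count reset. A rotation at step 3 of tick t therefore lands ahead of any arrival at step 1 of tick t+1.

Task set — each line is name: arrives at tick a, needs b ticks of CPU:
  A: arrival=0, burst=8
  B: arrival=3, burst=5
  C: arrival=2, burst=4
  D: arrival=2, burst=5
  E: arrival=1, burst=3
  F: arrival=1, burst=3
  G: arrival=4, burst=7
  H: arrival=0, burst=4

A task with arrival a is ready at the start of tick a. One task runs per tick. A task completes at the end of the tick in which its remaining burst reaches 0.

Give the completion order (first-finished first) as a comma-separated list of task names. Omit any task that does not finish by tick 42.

t=0: queue=[A,H] q_used=0 → run A
t=1: queue=[A,H,E,F] q_used=1 → run A
t=2: queue=[H,E,F,A,C,D] q_used=0 → run H
t=3: queue=[H,E,F,A,C,D,B] q_used=1 → run H
t=4: queue=[E,F,A,C,D,B,H,G] q_used=0 → run E
t=5: queue=[E,F,A,C,D,B,H,G] q_used=1 → run E
t=6: queue=[F,A,C,D,B,H,G,E] q_used=0 → run F
t=7: queue=[F,A,C,D,B,H,G,E] q_used=1 → run F
t=8: queue=[A,C,D,B,H,G,E,F] q_used=0 → run A
t=9: queue=[A,C,D,B,H,G,E,F] q_used=1 → run A
t=10: queue=[C,D,B,H,G,E,F,A] q_used=0 → run C
t=11: queue=[C,D,B,H,G,E,F,A] q_used=1 → run C
t=12: queue=[D,B,H,G,E,F,A,C] q_used=0 → run D
t=13: queue=[D,B,H,G,E,F,A,C] q_used=1 → run D
t=14: queue=[B,H,G,E,F,A,C,D] q_used=0 → run B
t=15: queue=[B,H,G,E,F,A,C,D] q_used=1 → run B
t=16: queue=[H,G,E,F,A,C,D,B] q_used=0 → run H
t=17: queue=[H,G,E,F,A,C,D,B] q_used=1 → run H
t=18: queue=[G,E,F,A,C,D,B] q_used=0 → run G
t=19: queue=[G,E,F,A,C,D,B] q_used=1 → run G
t=20: queue=[E,F,A,C,D,B,G] q_used=0 → run E
t=21: queue=[F,A,C,D,B,G] q_used=0 → run F
t=22: queue=[A,C,D,B,G] q_used=0 → run A
t=23: queue=[A,C,D,B,G] q_used=1 → run A
t=24: queue=[C,D,B,G,A] q_used=0 → run C
t=25: queue=[C,D,B,G,A] q_used=1 → run C
t=26: queue=[D,B,G,A] q_used=0 → run D
t=27: queue=[D,B,G,A] q_used=1 → run D
t=28: queue=[B,G,A,D] q_used=0 → run B
t=29: queue=[B,G,A,D] q_used=1 → run B
t=30: queue=[G,A,D,B] q_used=0 → run G
t=31: queue=[G,A,D,B] q_used=1 → run G
t=32: queue=[A,D,B,G] q_used=0 → run A
t=33: queue=[A,D,B,G] q_used=1 → run A
t=34: queue=[D,B,G] q_used=0 → run D
t=35: queue=[B,G] q_used=0 → run B
t=36: queue=[G] q_used=0 → run G
t=37: queue=[G] q_used=1 → run G
t=38: queue=[G] q_used=0 → run G
t=39: (idle)
t=40: (idle)
t=41: (idle)
t=42: (idle)

completion order = H, E, F, C, A, D, B, G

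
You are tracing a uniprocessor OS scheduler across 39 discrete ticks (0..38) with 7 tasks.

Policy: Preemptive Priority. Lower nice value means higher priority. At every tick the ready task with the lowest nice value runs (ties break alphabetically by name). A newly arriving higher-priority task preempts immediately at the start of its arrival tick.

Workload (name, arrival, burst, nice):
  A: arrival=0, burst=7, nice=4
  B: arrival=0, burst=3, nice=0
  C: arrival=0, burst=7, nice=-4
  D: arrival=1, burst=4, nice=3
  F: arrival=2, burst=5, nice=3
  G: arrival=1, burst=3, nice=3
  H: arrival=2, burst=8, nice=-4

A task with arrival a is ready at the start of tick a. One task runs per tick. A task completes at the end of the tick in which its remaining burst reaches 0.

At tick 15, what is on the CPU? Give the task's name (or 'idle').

running at tick 15 = B

t=0: ready={A,B,C} → run C
t=1: ready={A,B,C,D,G} → run C
t=2: ready={A,B,C,D,F,G,H} → run C
t=3: ready={A,B,C,D,F,G,H} → run C
t=4: ready={A,B,C,D,F,G,H} → run C
t=5: ready={A,B,C,D,F,G,H} → run C
t=6: ready={A,B,C,D,F,G,H} → run C
t=7: ready={A,B,D,F,G,H} → run H
t=8: ready={A,B,D,F,G,H} → run H
t=9: ready={A,B,D,F,G,H} → run H
t=10: ready={A,B,D,F,G,H} → run H
t=11: ready={A,B,D,F,G,H} → run H
t=12: ready={A,B,D,F,G,H} → run H
t=13: ready={A,B,D,F,G,H} → run H
t=14: ready={A,B,D,F,G,H} → run H
t=15: ready={A,B,D,F,G} → run B
t=16: ready={A,B,D,F,G} → run B
t=17: ready={A,B,D,F,G} → run B
t=18: ready={A,D,F,G} → run D
t=19: ready={A,D,F,G} → run D
t=20: ready={A,D,F,G} → run D
t=21: ready={A,D,F,G} → run D
t=22: ready={A,F,G} → run F
t=23: ready={A,F,G} → run F
t=24: ready={A,F,G} → run F
t=25: ready={A,F,G} → run F
t=26: ready={A,F,G} → run F
t=27: ready={A,G} → run G
t=28: ready={A,G} → run G
t=29: ready={A,G} → run G
t=30: ready={A} → run A
t=31: ready={A} → run A
t=32: ready={A} → run A
t=33: ready={A} → run A
t=34: ready={A} → run A
t=35: ready={A} → run A
t=36: ready={A} → run A
t=37: (idle)
t=38: (idle)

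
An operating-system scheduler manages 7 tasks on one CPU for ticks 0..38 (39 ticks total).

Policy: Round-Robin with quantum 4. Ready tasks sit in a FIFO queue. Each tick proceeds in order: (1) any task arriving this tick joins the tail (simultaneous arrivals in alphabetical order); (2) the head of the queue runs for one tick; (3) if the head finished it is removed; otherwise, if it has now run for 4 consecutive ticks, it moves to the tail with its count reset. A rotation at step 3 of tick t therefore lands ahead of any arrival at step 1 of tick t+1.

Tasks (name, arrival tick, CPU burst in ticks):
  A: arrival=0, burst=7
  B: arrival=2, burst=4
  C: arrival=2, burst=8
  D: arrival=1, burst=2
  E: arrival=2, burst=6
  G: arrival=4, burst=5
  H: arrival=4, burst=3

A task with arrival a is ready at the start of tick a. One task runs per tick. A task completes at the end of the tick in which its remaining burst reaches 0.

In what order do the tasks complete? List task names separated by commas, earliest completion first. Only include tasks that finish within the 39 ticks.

completion order = D, B, A, H, C, E, G

t=0: queue=[A] q_used=0 → run A
t=1: queue=[A,D] q_used=1 → run A
t=2: queue=[A,D,B,C,E] q_used=2 → run A
t=3: queue=[A,D,B,C,E] q_used=3 → run A
t=4: queue=[D,B,C,E,A,G,H] q_used=0 → run D
t=5: queue=[D,B,C,E,A,G,H] q_used=1 → run D
t=6: queue=[B,C,E,A,G,H] q_used=0 → run B
t=7: queue=[B,C,E,A,G,H] q_used=1 → run B
t=8: queue=[B,C,E,A,G,H] q_used=2 → run B
t=9: queue=[B,C,E,A,G,H] q_used=3 → run B
t=10: queue=[C,E,A,G,H] q_used=0 → run C
t=11: queue=[C,E,A,G,H] q_used=1 → run C
t=12: queue=[C,E,A,G,H] q_used=2 → run C
t=13: queue=[C,E,A,G,H] q_used=3 → run C
t=14: queue=[E,A,G,H,C] q_used=0 → run E
t=15: queue=[E,A,G,H,C] q_used=1 → run E
t=16: queue=[E,A,G,H,C] q_used=2 → run E
t=17: queue=[E,A,G,H,C] q_used=3 → run E
t=18: queue=[A,G,H,C,E] q_used=0 → run A
t=19: queue=[A,G,H,C,E] q_used=1 → run A
t=20: queue=[A,G,H,C,E] q_used=2 → run A
t=21: queue=[G,H,C,E] q_used=0 → run G
t=22: queue=[G,H,C,E] q_used=1 → run G
t=23: queue=[G,H,C,E] q_used=2 → run G
t=24: queue=[G,H,C,E] q_used=3 → run G
t=25: queue=[H,C,E,G] q_used=0 → run H
t=26: queue=[H,C,E,G] q_used=1 → run H
t=27: queue=[H,C,E,G] q_used=2 → run H
t=28: queue=[C,E,G] q_used=0 → run C
t=29: queue=[C,E,G] q_used=1 → run C
t=30: queue=[C,E,G] q_used=2 → run C
t=31: queue=[C,E,G] q_used=3 → run C
t=32: queue=[E,G] q_used=0 → run E
t=33: queue=[E,G] q_used=1 → run E
t=34: queue=[G] q_used=0 → run G
t=35: (idle)
t=36: (idle)
t=37: (idle)
t=38: (idle)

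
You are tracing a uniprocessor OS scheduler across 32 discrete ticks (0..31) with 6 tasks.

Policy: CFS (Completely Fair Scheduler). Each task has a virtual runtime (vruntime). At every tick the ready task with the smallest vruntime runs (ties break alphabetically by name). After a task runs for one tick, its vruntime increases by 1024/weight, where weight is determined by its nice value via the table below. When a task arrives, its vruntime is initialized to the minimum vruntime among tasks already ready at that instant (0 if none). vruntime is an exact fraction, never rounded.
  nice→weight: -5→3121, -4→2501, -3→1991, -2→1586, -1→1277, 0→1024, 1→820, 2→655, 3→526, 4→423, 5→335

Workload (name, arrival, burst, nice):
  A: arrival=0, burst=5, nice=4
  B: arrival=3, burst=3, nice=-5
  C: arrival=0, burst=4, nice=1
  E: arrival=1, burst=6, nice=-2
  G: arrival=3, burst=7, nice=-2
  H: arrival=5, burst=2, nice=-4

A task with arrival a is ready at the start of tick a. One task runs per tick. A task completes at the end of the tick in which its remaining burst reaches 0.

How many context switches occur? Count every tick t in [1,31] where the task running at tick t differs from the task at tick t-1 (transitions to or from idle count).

context switches = 24

t=0: vr[A=0 C=0] → run A
t=1: vr[A=1024/423 C=0 E=0] → run C
t=2: vr[A=1024/423 C=256/205 E=0] → run E
t=3: vr[A=1024/423 B=512/793 C=256/205 E=512/793 G=512/793] → run B
t=4: vr[A=1024/423 B=2409984/2474953 C=256/205 E=512/793 G=512/793] → run E
t=5: vr[A=1024/423 B=2409984/2474953 C=256/205 E=1024/793 G=512/793 H=512/793] → run G
t=6: vr[A=1024/423 B=2409984/2474953 C=256/205 E=1024/793 G=1024/793 H=512/793] → run H
t=7: vr[A=1024/423 B=2409984/2474953 C=256/205 E=1024/793 G=1024/793 H=34304/32513] → run B
t=8: vr[A=1024/423 B=3222016/2474953 C=256/205 E=1024/793 G=1024/793 H=34304/32513] → run H
t=9: vr[A=1024/423 B=3222016/2474953 C=256/205 E=1024/793 G=1024/793] → run C
t=10: vr[A=1024/423 B=3222016/2474953 C=512/205 E=1024/793 G=1024/793] → run E
t=11: vr[A=1024/423 B=3222016/2474953 C=512/205 E=1536/793 G=1024/793] → run G
t=12: vr[A=1024/423 B=3222016/2474953 C=512/205 E=1536/793 G=1536/793] → run B
t=13: vr[A=1024/423 C=512/205 E=1536/793 G=1536/793] → run E
t=14: vr[A=1024/423 C=512/205 E=2048/793 G=1536/793] → run G
t=15: vr[A=1024/423 C=512/205 E=2048/793 G=2048/793] → run A
t=16: vr[A=2048/423 C=512/205 E=2048/793 G=2048/793] → run C
t=17: vr[A=2048/423 C=768/205 E=2048/793 G=2048/793] → run E
t=18: vr[A=2048/423 C=768/205 E=2560/793 G=2048/793] → run G
t=19: vr[A=2048/423 C=768/205 E=2560/793 G=2560/793] → run E
t=20: vr[A=2048/423 C=768/205 G=2560/793] → run G
t=21: vr[A=2048/423 C=768/205 G=3072/793] → run C
t=22: vr[A=2048/423 G=3072/793] → run G
t=23: vr[A=2048/423 G=3584/793] → run G
t=24: vr[A=2048/423] → run A
t=25: vr[A=1024/141] → run A
t=26: vr[A=4096/423] → run A
t=27: (idle)
t=28: (idle)
t=29: (idle)
t=30: (idle)
t=31: (idle)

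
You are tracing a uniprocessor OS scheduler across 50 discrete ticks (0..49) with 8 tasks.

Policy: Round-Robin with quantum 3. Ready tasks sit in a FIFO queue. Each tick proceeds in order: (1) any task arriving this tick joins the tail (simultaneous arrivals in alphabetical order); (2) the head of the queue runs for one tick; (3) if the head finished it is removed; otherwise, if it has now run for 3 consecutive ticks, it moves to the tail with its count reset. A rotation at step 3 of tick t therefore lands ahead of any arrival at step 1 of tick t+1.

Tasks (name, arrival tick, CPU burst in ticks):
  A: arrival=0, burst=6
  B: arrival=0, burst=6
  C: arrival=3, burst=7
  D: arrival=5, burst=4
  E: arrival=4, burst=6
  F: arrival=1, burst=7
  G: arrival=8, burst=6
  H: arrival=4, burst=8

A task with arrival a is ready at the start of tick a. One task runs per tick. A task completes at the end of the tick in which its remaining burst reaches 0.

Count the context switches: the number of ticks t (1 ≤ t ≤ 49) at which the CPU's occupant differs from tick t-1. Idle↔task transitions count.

t=0: queue=[A,B] q_used=0 → run A
t=1: queue=[A,B,F] q_used=1 → run A
t=2: queue=[A,B,F] q_used=2 → run A
t=3: queue=[B,F,A,C] q_used=0 → run B
t=4: queue=[B,F,A,C,E,H] q_used=1 → run B
t=5: queue=[B,F,A,C,E,H,D] q_used=2 → run B
t=6: queue=[F,A,C,E,H,D,B] q_used=0 → run F
t=7: queue=[F,A,C,E,H,D,B] q_used=1 → run F
t=8: queue=[F,A,C,E,H,D,B,G] q_used=2 → run F
t=9: queue=[A,C,E,H,D,B,G,F] q_used=0 → run A
t=10: queue=[A,C,E,H,D,B,G,F] q_used=1 → run A
t=11: queue=[A,C,E,H,D,B,G,F] q_used=2 → run A
t=12: queue=[C,E,H,D,B,G,F] q_used=0 → run C
t=13: queue=[C,E,H,D,B,G,F] q_used=1 → run C
t=14: queue=[C,E,H,D,B,G,F] q_used=2 → run C
t=15: queue=[E,H,D,B,G,F,C] q_used=0 → run E
t=16: queue=[E,H,D,B,G,F,C] q_used=1 → run E
t=17: queue=[E,H,D,B,G,F,C] q_used=2 → run E
t=18: queue=[H,D,B,G,F,C,E] q_used=0 → run H
t=19: queue=[H,D,B,G,F,C,E] q_used=1 → run H
t=20: queue=[H,D,B,G,F,C,E] q_used=2 → run H
t=21: queue=[D,B,G,F,C,E,H] q_used=0 → run D
t=22: queue=[D,B,G,F,C,E,H] q_used=1 → run D
t=23: queue=[D,B,G,F,C,E,H] q_used=2 → run D
t=24: queue=[B,G,F,C,E,H,D] q_used=0 → run B
t=25: queue=[B,G,F,C,E,H,D] q_used=1 → run B
t=26: queue=[B,G,F,C,E,H,D] q_used=2 → run B
t=27: queue=[G,F,C,E,H,D] q_used=0 → run G
t=28: queue=[G,F,C,E,H,D] q_used=1 → run G
t=29: queue=[G,F,C,E,H,D] q_used=2 → run G
t=30: queue=[F,C,E,H,D,G] q_used=0 → run F
t=31: queue=[F,C,E,H,D,G] q_used=1 → run F
t=32: queue=[F,C,E,H,D,G] q_used=2 → run F
t=33: queue=[C,E,H,D,G,F] q_used=0 → run C
t=34: queue=[C,E,H,D,G,F] q_used=1 → run C
t=35: queue=[C,E,H,D,G,F] q_used=2 → run C
t=36: queue=[E,H,D,G,F,C] q_used=0 → run E
t=37: queue=[E,H,D,G,F,C] q_used=1 → run E
t=38: queue=[E,H,D,G,F,C] q_used=2 → run E
t=39: queue=[H,D,G,F,C] q_used=0 → run H
t=40: queue=[H,D,G,F,C] q_used=1 → run H
t=41: queue=[H,D,G,F,C] q_used=2 → run H
t=42: queue=[D,G,F,C,H] q_used=0 → run D
t=43: queue=[G,F,C,H] q_used=0 → run G
t=44: queue=[G,F,C,H] q_used=1 → run G
t=45: queue=[G,F,C,H] q_used=2 → run G
t=46: queue=[F,C,H] q_used=0 → run F
t=47: queue=[C,H] q_used=0 → run C
t=48: queue=[H] q_used=0 → run H
t=49: queue=[H] q_used=1 → run H

context switches = 18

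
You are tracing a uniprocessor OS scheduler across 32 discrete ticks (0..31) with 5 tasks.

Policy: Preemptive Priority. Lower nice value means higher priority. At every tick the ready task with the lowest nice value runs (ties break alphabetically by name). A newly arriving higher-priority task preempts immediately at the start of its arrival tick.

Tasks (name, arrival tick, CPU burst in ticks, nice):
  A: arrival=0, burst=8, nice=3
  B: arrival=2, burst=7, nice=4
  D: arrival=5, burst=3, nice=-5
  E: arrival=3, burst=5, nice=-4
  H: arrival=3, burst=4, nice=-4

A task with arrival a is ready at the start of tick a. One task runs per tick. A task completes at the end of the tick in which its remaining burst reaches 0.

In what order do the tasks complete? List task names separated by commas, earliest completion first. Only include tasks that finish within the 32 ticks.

completion order = D, E, H, A, B

t=0: ready={A} → run A
t=1: ready={A} → run A
t=2: ready={A,B} → run A
t=3: ready={A,B,E,H} → run E
t=4: ready={A,B,E,H} → run E
t=5: ready={A,B,D,E,H} → run D
t=6: ready={A,B,D,E,H} → run D
t=7: ready={A,B,D,E,H} → run D
t=8: ready={A,B,E,H} → run E
t=9: ready={A,B,E,H} → run E
t=10: ready={A,B,E,H} → run E
t=11: ready={A,B,H} → run H
t=12: ready={A,B,H} → run H
t=13: ready={A,B,H} → run H
t=14: ready={A,B,H} → run H
t=15: ready={A,B} → run A
t=16: ready={A,B} → run A
t=17: ready={A,B} → run A
t=18: ready={A,B} → run A
t=19: ready={A,B} → run A
t=20: ready={B} → run B
t=21: ready={B} → run B
t=22: ready={B} → run B
t=23: ready={B} → run B
t=24: ready={B} → run B
t=25: ready={B} → run B
t=26: ready={B} → run B
t=27: (idle)
t=28: (idle)
t=29: (idle)
t=30: (idle)
t=31: (idle)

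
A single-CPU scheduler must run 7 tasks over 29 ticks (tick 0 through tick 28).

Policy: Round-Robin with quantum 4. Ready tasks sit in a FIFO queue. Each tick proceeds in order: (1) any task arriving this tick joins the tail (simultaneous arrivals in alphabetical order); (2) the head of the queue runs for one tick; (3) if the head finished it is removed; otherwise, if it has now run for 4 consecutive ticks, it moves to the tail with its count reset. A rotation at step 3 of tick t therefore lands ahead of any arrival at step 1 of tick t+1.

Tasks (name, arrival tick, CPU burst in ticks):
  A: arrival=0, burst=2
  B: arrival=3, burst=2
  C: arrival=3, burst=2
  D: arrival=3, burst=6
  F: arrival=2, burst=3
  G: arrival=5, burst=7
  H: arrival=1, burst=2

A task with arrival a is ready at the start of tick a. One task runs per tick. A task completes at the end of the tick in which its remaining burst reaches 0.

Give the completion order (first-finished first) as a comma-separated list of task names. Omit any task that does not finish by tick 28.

completion order = A, H, F, B, C, D, G

t=0: queue=[A] q_used=0 → run A
t=1: queue=[A,H] q_used=1 → run A
t=2: queue=[H,F] q_used=0 → run H
t=3: queue=[H,F,B,C,D] q_used=1 → run H
t=4: queue=[F,B,C,D] q_used=0 → run F
t=5: queue=[F,B,C,D,G] q_used=1 → run F
t=6: queue=[F,B,C,D,G] q_used=2 → run F
t=7: queue=[B,C,D,G] q_used=0 → run B
t=8: queue=[B,C,D,G] q_used=1 → run B
t=9: queue=[C,D,G] q_used=0 → run C
t=10: queue=[C,D,G] q_used=1 → run C
t=11: queue=[D,G] q_used=0 → run D
t=12: queue=[D,G] q_used=1 → run D
t=13: queue=[D,G] q_used=2 → run D
t=14: queue=[D,G] q_used=3 → run D
t=15: queue=[G,D] q_used=0 → run G
t=16: queue=[G,D] q_used=1 → run G
t=17: queue=[G,D] q_used=2 → run G
t=18: queue=[G,D] q_used=3 → run G
t=19: queue=[D,G] q_used=0 → run D
t=20: queue=[D,G] q_used=1 → run D
t=21: queue=[G] q_used=0 → run G
t=22: queue=[G] q_used=1 → run G
t=23: queue=[G] q_used=2 → run G
t=24: (idle)
t=25: (idle)
t=26: (idle)
t=27: (idle)
t=28: (idle)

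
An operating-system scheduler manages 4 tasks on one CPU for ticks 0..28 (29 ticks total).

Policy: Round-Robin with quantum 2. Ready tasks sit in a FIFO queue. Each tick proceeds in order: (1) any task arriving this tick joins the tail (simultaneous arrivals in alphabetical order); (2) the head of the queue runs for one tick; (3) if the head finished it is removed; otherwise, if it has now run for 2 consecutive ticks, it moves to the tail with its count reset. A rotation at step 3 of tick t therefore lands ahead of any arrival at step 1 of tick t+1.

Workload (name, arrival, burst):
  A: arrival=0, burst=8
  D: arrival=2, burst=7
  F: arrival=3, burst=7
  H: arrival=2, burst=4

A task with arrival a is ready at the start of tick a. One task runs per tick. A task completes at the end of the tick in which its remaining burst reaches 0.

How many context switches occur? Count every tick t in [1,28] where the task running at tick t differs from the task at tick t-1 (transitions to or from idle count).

context switches = 13

t=0: queue=[A] q_used=0 → run A
t=1: queue=[A] q_used=1 → run A
t=2: queue=[A,D,H] q_used=0 → run A
t=3: queue=[A,D,H,F] q_used=1 → run A
t=4: queue=[D,H,F,A] q_used=0 → run D
t=5: queue=[D,H,F,A] q_used=1 → run D
t=6: queue=[H,F,A,D] q_used=0 → run H
t=7: queue=[H,F,A,D] q_used=1 → run H
t=8: queue=[F,A,D,H] q_used=0 → run F
t=9: queue=[F,A,D,H] q_used=1 → run F
t=10: queue=[A,D,H,F] q_used=0 → run A
t=11: queue=[A,D,H,F] q_used=1 → run A
t=12: queue=[D,H,F,A] q_used=0 → run D
t=13: queue=[D,H,F,A] q_used=1 → run D
t=14: queue=[H,F,A,D] q_used=0 → run H
t=15: queue=[H,F,A,D] q_used=1 → run H
t=16: queue=[F,A,D] q_used=0 → run F
t=17: queue=[F,A,D] q_used=1 → run F
t=18: queue=[A,D,F] q_used=0 → run A
t=19: queue=[A,D,F] q_used=1 → run A
t=20: queue=[D,F] q_used=0 → run D
t=21: queue=[D,F] q_used=1 → run D
t=22: queue=[F,D] q_used=0 → run F
t=23: queue=[F,D] q_used=1 → run F
t=24: queue=[D,F] q_used=0 → run D
t=25: queue=[F] q_used=0 → run F
t=26: (idle)
t=27: (idle)
t=28: (idle)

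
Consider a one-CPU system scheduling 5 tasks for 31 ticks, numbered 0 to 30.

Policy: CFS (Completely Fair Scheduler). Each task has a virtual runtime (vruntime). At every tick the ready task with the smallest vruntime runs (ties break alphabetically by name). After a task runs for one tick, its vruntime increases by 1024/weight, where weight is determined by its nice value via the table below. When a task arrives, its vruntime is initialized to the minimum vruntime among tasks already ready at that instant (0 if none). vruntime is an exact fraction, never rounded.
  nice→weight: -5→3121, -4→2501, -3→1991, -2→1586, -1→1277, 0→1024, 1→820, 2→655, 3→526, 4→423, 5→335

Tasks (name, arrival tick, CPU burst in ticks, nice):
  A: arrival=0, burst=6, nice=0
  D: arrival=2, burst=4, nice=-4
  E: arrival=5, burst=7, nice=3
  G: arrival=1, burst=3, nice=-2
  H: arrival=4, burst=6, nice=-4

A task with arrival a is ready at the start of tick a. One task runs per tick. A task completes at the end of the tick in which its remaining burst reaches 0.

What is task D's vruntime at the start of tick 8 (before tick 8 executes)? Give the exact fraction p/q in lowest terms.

t=0: vr[A=0] → run A
t=1: vr[A=1 G=1] → run A
t=2: vr[A=2 D=1 G=1] → run D
t=3: vr[A=2 D=3525/2501 G=1] → run G
t=4: vr[A=2 D=3525/2501 G=1305/793 H=3525/2501] → run D
t=5: vr[A=2 D=4549/2501 E=3525/2501 G=1305/793 H=3525/2501] → run E
t=6: vr[A=2 D=4549/2501 E=2207587/657763 G=1305/793 H=3525/2501] → run H
t=7: vr[A=2 D=4549/2501 E=2207587/657763 G=1305/793 H=4549/2501] → run G
t=8: vr[A=2 D=4549/2501 E=2207587/657763 G=1817/793 H=4549/2501] → run D
t=9: vr[A=2 D=5573/2501 E=2207587/657763 G=1817/793 H=4549/2501] → run H
t=10: vr[A=2 D=5573/2501 E=2207587/657763 G=1817/793 H=5573/2501] → run A
t=11: vr[A=3 D=5573/2501 E=2207587/657763 G=1817/793 H=5573/2501] → run D
t=12: vr[A=3 E=2207587/657763 G=1817/793 H=5573/2501] → run H
t=13: vr[A=3 E=2207587/657763 G=1817/793 H=6597/2501] → run G
t=14: vr[A=3 E=2207587/657763 H=6597/2501] → run H
t=15: vr[A=3 E=2207587/657763 H=7621/2501] → run A
t=16: vr[A=4 E=2207587/657763 H=7621/2501] → run H
t=17: vr[A=4 E=2207587/657763 H=8645/2501] → run E
t=18: vr[A=4 E=3488099/657763 H=8645/2501] → run H
t=19: vr[A=4 E=3488099/657763] → run A
t=20: vr[A=5 E=3488099/657763] → run A
t=21: vr[E=3488099/657763] → run E
t=22: vr[E=4768611/657763] → run E
t=23: vr[E=6049123/657763] → run E
t=24: vr[E=7329635/657763] → run E
t=25: vr[E=8610147/657763] → run E
t=26: (idle)
t=27: (idle)
t=28: (idle)
t=29: (idle)
t=30: (idle)

vruntime(D, start of tick 8) = 4549/2501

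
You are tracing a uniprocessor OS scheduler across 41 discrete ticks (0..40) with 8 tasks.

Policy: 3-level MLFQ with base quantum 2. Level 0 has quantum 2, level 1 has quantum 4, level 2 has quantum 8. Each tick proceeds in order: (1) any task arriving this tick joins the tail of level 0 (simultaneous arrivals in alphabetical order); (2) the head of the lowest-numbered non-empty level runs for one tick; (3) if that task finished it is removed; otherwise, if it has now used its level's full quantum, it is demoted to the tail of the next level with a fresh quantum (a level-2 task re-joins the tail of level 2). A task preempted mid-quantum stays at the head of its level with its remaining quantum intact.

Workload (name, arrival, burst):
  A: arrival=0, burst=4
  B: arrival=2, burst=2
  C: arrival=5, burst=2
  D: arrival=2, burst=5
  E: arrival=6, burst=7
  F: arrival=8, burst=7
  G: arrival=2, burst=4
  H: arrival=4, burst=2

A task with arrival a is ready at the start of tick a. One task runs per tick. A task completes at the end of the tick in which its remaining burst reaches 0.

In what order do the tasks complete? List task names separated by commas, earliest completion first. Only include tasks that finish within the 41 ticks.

t=0: L0/L1/L2 = A/-/- → run A
t=1: L0/L1/L2 = A/-/- → run A
t=2: L0/L1/L2 = BDG/A/- → run B
t=3: L0/L1/L2 = BDG/A/- → run B
t=4: L0/L1/L2 = DGH/A/- → run D
t=5: L0/L1/L2 = DGHC/A/- → run D
t=6: L0/L1/L2 = GHCE/AD/- → run G
t=7: L0/L1/L2 = GHCE/AD/- → run G
t=8: L0/L1/L2 = HCEF/ADG/- → run H
t=9: L0/L1/L2 = HCEF/ADG/- → run H
t=10: L0/L1/L2 = CEF/ADG/- → run C
t=11: L0/L1/L2 = CEF/ADG/- → run C
t=12: L0/L1/L2 = EF/ADG/- → run E
t=13: L0/L1/L2 = EF/ADG/- → run E
t=14: L0/L1/L2 = F/ADGE/- → run F
t=15: L0/L1/L2 = F/ADGE/- → run F
t=16: L0/L1/L2 = -/ADGEF/- → run A
t=17: L0/L1/L2 = -/ADGEF/- → run A
t=18: L0/L1/L2 = -/DGEF/- → run D
t=19: L0/L1/L2 = -/DGEF/- → run D
t=20: L0/L1/L2 = -/DGEF/- → run D
t=21: L0/L1/L2 = -/GEF/- → run G
t=22: L0/L1/L2 = -/GEF/- → run G
t=23: L0/L1/L2 = -/EF/- → run E
t=24: L0/L1/L2 = -/EF/- → run E
t=25: L0/L1/L2 = -/EF/- → run E
t=26: L0/L1/L2 = -/EF/- → run E
t=27: L0/L1/L2 = -/F/E → run F
t=28: L0/L1/L2 = -/F/E → run F
t=29: L0/L1/L2 = -/F/E → run F
t=30: L0/L1/L2 = -/F/E → run F
t=31: L0/L1/L2 = -/-/EF → run E
t=32: L0/L1/L2 = -/-/F → run F
t=33: (idle)
t=34: (idle)
t=35: (idle)
t=36: (idle)
t=37: (idle)
t=38: (idle)
t=39: (idle)
t=40: (idle)

completion order = B, H, C, A, D, G, E, F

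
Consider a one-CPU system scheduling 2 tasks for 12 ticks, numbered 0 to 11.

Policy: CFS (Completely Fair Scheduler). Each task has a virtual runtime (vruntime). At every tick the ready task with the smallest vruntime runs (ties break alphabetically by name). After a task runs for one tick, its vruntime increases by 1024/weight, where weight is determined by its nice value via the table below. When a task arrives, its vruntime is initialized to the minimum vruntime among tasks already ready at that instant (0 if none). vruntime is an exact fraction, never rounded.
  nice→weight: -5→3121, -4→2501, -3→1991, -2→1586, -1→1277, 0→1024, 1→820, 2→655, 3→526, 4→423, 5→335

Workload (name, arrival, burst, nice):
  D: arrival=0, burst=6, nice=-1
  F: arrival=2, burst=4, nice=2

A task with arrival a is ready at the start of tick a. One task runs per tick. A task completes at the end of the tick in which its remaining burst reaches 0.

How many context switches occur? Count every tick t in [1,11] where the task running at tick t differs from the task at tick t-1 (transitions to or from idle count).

context switches = 6

t=0: vr[D=0] → run D
t=1: vr[D=1024/1277] → run D
t=2: vr[D=2048/1277 F=2048/1277] → run D
t=3: vr[D=3072/1277 F=2048/1277] → run F
t=4: vr[D=3072/1277 F=2649088/836435] → run D
t=5: vr[D=4096/1277 F=2649088/836435] → run F
t=6: vr[D=4096/1277 F=3956736/836435] → run D
t=7: vr[D=5120/1277 F=3956736/836435] → run D
t=8: vr[F=3956736/836435] → run F
t=9: vr[F=5264384/836435] → run F
t=10: (idle)
t=11: (idle)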